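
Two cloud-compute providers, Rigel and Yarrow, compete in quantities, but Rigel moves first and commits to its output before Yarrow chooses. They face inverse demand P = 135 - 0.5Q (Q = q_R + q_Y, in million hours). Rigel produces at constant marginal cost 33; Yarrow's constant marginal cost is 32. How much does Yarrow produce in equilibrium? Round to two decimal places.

The follower Yarrow best-responds to any q_R: π_Y = (135 - 0.5Q)q_Y - 32q_Y.
∂π_Y/∂q_Y = 103 - (1/2)q_R - q_Y = 0 gives the reaction function q_Y = (103 - (1/2)q_R).
The leader anticipates this reaction. Substituting into P = 135 - 0.5Q gives P = 167/2 - (1/4)q_R, so π_R = (167/2 - (1/4)q_R)q_R - 33q_R.
Maximising: ∂π_R/∂q_R = 101/2 - (1/2)q_R = 0, giving q_R = 101.
Then q_Y = (103 - (1/2)·101) = 105/2.

52.50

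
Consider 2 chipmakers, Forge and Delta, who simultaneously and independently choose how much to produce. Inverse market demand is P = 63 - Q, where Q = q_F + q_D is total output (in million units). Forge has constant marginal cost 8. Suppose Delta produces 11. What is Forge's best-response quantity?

With the rival's output fixed at 11, Forge's profit is π_F = (63 - 11 - q_F)q_F - (8q_F) = (52 - q_F)q_F - (8q_F).
∂π_F/∂q_F = 44 - 2q_F = 0, so q_F = 22.

22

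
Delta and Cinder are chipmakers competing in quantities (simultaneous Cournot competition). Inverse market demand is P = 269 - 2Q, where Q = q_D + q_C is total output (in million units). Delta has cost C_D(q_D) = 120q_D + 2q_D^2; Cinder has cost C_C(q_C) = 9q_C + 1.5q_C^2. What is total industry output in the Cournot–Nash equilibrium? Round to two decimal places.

Delta's profit: π_D = (269 - 2Q)q_D - (120q_D + 2q_D²). Setting ∂π_D/∂q_D = 0: 149 - 8q_D - 2(q_C) = 0.
Cinder's first-order condition: 260 - 7q_C - 2(q_D) = 0.
Rearranging gives the reaction functions q_D = (149 - 2q_C)/8 and q_C = (260 - 2q_D)/7.
Solving the pair: q_D = 523/52, q_C = 891/26.
Total output Q = 523/52 + 891/26 = 44.3269.

44.33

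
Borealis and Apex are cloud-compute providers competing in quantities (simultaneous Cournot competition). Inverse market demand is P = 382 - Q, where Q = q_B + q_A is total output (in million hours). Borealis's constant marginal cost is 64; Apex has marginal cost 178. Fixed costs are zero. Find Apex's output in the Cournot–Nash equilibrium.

30

Borealis's profit: π_B = (382 - Q)q_B - (64q_B). Setting ∂π_B/∂q_B = 0: 318 - 2q_B - (q_A) = 0.
Apex's first-order condition: 204 - 2q_A - (q_B) = 0.
Rearranging gives the reaction functions q_B = (318 - q_A)/2 and q_A = (204 - q_B)/2.
Substituting one into the other gives q_B = 144 and q_A = 30.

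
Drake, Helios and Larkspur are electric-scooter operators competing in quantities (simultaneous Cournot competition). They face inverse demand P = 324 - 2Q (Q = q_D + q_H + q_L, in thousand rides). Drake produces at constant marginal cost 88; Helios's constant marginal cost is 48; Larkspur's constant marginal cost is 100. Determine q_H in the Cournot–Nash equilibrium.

Drake's profit: π_D = (324 - 2Q)q_D - (88q_D). Setting ∂π_D/∂q_D = 0: 236 - 4q_D - 2(q_H + q_L) = 0.
Helios's first-order condition: 276 - 4q_H - 2(q_D + q_L) = 0.
Larkspur's profit: π_L = (324 - 2Q)q_L - (100q_L). Setting ∂π_L/∂q_L = 0: 224 - 4q_L - 2(q_D + q_H) = 0.
Summing all 3 equations gives 736 − 8Q = 0, hence Q = 92.
Back-substituting: q_D = (236 − 184)/2 = 26, q_H = (276 − 184)/2 = 46, q_L = (224 − 184)/2 = 20.

46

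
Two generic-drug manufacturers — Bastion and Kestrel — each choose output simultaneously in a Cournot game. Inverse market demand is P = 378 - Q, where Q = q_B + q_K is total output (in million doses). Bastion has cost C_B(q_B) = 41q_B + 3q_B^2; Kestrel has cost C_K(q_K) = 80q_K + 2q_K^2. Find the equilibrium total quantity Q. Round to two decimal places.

Bastion's profit: π_B = (378 - Q)q_B - (41q_B + 3q_B²). Setting ∂π_B/∂q_B = 0: 337 - 8q_B - (q_K) = 0.
Kestrel's profit: π_K = (378 - Q)q_K - (80q_K + 2q_K²). Setting ∂π_K/∂q_K = 0: 298 - 6q_K - (q_B) = 0.
Best responses: q_B = (337 - q_K)/8, q_K = (298 - q_B)/6.
Solving the pair: q_B = 1724/47, q_K = 43.5532.
Total output Q = 1724/47 + 43.5532 = 80.2340.

80.23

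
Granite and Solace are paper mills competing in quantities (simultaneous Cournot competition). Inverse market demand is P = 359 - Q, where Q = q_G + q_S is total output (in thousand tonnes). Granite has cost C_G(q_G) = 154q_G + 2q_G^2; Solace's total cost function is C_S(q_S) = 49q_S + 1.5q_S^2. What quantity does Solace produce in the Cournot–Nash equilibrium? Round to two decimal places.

57.07

Granite's profit: π_G = (359 - Q)q_G - (154q_G + 2q_G²). Setting ∂π_G/∂q_G = 0: 205 - 6q_G - (q_S) = 0.
Solace's profit: π_S = (359 - Q)q_S - (49q_S + (3/2)q_S²). Setting ∂π_S/∂q_S = 0: 310 - 5q_S - (q_G) = 0.
Best responses: q_G = (205 - q_S)/6, q_S = (310 - q_G)/5.
Substituting one into the other gives q_G = 715/29 and q_S = 1655/29.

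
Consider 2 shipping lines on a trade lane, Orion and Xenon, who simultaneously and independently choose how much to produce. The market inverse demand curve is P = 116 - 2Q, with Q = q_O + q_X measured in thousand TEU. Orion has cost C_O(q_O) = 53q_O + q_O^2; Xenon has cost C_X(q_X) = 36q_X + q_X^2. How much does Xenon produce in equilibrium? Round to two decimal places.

11.06

Orion's profit: π_O = (116 - 2Q)q_O - (53q_O + q_O²). Setting ∂π_O/∂q_O = 0: 63 - 6q_O - 2(q_X) = 0.
Xenon's profit: π_X = (116 - 2Q)q_X - (36q_X + q_X²). Setting ∂π_X/∂q_X = 0: 80 - 6q_X - 2(q_O) = 0.
So q_O = (63 - 2q_X)/6 and q_X = (80 - 2q_O)/6.
Substituting one into the other gives q_O = 109/16 and q_X = 177/16.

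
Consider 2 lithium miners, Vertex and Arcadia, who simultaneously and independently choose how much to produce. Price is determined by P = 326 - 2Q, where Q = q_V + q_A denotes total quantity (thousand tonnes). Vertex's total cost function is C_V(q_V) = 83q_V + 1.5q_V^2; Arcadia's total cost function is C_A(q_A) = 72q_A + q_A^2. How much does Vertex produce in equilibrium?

Vertex's profit: π_V = (326 - 2Q)q_V - (83q_V + (3/2)q_V²). Setting ∂π_V/∂q_V = 0: 243 - 7q_V - 2(q_A) = 0.
Arcadia's first-order condition: 254 - 6q_A - 2(q_V) = 0.
So q_V = (243 - 2q_A)/7 and q_A = (254 - 2q_V)/6.
Solving the pair: q_V = 25, q_A = 34.

25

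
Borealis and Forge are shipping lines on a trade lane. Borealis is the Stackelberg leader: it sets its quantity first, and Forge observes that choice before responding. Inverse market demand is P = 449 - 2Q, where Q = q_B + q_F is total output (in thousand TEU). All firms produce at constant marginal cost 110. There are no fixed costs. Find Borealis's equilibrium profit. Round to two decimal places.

7182.56

The follower Forge best-responds to any q_B: π_F = (449 - 2Q)q_F - 110q_F.
∂π_F/∂q_F = 339 - 2q_B - 4q_F = 0 gives the reaction function q_F = (339 - 2q_B)/4.
The leader anticipates this reaction. Substituting into P = 449 - 2Q gives P = 559/2 - q_B, so π_B = (559/2 - q_B)q_B - 110q_B.
The leader's first-order condition 339/2 - 2q_B = 0 yields q_B = 339/4.
Then q_F = (339 - 2·(339/4))/4 = 339/8.
Price P = 449 - 2·(1017/8) = 779/4.
Borealis's profit: (779/4 - 110)·(339/4) = 7182.5625.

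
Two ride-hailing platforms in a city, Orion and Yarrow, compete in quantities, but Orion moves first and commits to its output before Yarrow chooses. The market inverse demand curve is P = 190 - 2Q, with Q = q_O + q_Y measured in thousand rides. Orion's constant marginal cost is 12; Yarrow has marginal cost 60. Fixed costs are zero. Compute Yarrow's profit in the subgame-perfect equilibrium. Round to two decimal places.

Solve by backward induction. Given q_O, the follower Yarrow maximises π_Y = (190 - 2q_O - 2q_Y)q_Y - 60q_Y.
Setting the follower's marginal profit to zero, 130 - 2q_O - 4q_Y = 0, i.e. q_Y = (130 - 2q_O)/4.
Orion substitutes q_Y(q_O) into its own profit: π_O = q_O(190 - 2q_O - (130 - 2q_O)/2) - 12q_O = (125 - q_O)q_O - 12q_O.
Leader FOC: 113 - 2q_O = 0, so q_O = 113/2.
Then q_Y = (130 - 2·(113/2))/4 = 17/4.
Price P = 190 - 2·(243/4) = 137/2.
Yarrow's profit: (137/2 - 60)·(17/4) = 289/8.

36.13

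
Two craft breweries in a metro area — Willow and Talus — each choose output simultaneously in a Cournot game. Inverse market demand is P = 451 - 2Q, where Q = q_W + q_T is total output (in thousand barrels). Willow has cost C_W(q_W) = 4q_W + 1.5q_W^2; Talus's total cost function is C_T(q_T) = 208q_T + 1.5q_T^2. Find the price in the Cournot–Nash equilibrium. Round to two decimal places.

Willow's profit: π_W = (451 - 2Q)q_W - (4q_W + (3/2)q_W²). Setting ∂π_W/∂q_W = 0: 447 - 7q_W - 2(q_T) = 0.
Talus's profit: π_T = (451 - 2Q)q_T - (208q_T + (3/2)q_T²). Setting ∂π_T/∂q_T = 0: 243 - 7q_T - 2(q_W) = 0.
So q_W = (447 - 2q_T)/7 and q_T = (243 - 2q_W)/7.
Solving the pair: q_W = 881/15, q_T = 269/15.
Total output Q = 230/3, so price P = 451 - 2·(230/3) = 893/3.

297.67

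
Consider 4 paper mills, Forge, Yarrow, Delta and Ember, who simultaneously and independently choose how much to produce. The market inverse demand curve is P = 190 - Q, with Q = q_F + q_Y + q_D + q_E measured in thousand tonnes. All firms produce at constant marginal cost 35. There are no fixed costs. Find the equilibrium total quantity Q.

Each firm earns π_i = (190 - Q)q_i - 35q_i.
Setting ∂π_i/∂q_i = 0 with rivals' quantities fixed: 155 - 2q_i - Σ_{j≠i} q_j = 0.
With identical firms every q_j equals q_i, so Σ_{j≠i} q_j = 3q_i and 155 = 5q_i, giving q_i = 31.
Total output Q = 31 + 31 + 31 + 31 = 124.

124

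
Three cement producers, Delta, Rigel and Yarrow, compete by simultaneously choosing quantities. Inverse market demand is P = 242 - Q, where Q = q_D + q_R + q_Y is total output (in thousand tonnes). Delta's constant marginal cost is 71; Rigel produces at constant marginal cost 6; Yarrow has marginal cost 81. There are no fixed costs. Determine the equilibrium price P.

Delta's profit: π_D = (242 - Q)q_D - (71q_D). Setting ∂π_D/∂q_D = 0: 171 - 2q_D - (q_R + q_Y) = 0.
Rigel's first-order condition: 236 - 2q_R - (q_D + q_Y) = 0.
Yarrow's profit: π_Y = (242 - Q)q_Y - (81q_Y). Setting ∂π_Y/∂q_Y = 0: 161 - 2q_Y - (q_D + q_R) = 0.
Summing all 3 equations gives 568 − 4Q = 0, hence Q = 142.
Back-substituting: q_D = (171 − 142) = 29, q_R = (236 − 142) = 94, q_Y = (161 − 142) = 19.
Total output Q = 142, so price P = 242 - 142 = 100.

100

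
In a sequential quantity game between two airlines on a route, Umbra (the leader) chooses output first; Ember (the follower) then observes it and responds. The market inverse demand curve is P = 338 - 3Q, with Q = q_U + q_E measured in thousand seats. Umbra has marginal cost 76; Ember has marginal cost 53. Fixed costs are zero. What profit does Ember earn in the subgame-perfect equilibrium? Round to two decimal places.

2282.52

The follower Ember best-responds to any q_U: π_E = (338 - 3Q)q_E - 53q_E.
∂π_E/∂q_E = 285 - 3q_U - 6q_E = 0 gives the reaction function q_E = (285 - 3q_U)/6.
Umbra substitutes q_E(q_U) into its own profit: π_U = q_U(338 - 3q_U - (285 - 3q_U)/2) - 76q_U = (391/2 - (3/2)q_U)q_U - 76q_U.
Leader FOC: 239/2 - 3q_U = 0, so q_U = 239/6.
Then q_E = (285 - 3·(239/6))/6 = 331/12.
Price P = 338 - 3·(809/12) = 543/4.
Ember's profit: (543/4 - 53)·(331/12) = 2282.5208.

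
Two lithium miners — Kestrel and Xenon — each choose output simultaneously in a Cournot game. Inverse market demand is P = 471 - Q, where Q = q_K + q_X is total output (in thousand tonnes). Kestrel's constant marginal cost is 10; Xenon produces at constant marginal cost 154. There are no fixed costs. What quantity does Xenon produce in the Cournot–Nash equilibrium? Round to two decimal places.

57.67

Kestrel's profit: π_K = (471 - Q)q_K - (10q_K). Setting ∂π_K/∂q_K = 0: 461 - 2q_K - (q_X) = 0.
Xenon's first-order condition: 317 - 2q_X - (q_K) = 0.
Best responses: q_K = (461 - q_X)/2, q_X = (317 - q_K)/2.
Substituting one into the other gives q_K = 605/3 and q_X = 173/3.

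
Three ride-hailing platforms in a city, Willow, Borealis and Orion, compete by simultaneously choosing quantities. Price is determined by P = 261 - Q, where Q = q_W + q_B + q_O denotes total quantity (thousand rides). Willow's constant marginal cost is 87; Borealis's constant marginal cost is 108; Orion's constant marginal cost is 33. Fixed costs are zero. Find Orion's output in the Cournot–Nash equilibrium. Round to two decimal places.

Willow's profit: π_W = (261 - Q)q_W - (87q_W). Setting ∂π_W/∂q_W = 0: 174 - 2q_W - (q_B + q_O) = 0.
Borealis's first-order condition: 153 - 2q_B - (q_W + q_O) = 0.
Orion's profit: π_O = (261 - Q)q_O - (33q_O). Setting ∂π_O/∂q_O = 0: 228 - 2q_O - (q_W + q_B) = 0.
Summing all 3 equations gives 555 − 4Q = 0, hence Q = 555/4.
Back-substituting: q_W = (174 − 555/4) = 141/4, q_B = (153 − 555/4) = 57/4, q_O = (228 − 555/4) = 357/4.

89.25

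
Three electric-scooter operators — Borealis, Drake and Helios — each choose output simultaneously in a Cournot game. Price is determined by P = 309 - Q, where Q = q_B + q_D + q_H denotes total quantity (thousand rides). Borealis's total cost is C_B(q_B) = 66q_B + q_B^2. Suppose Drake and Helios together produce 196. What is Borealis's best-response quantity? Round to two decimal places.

With rivals' combined output fixed at 196, Borealis's profit is π_B = (309 - 196 - q_B)q_B - (66q_B + q_B²) = (113 - q_B)q_B - (66q_B + q_B²).
∂π_B/∂q_B = 47 - 4q_B = 0, so q_B = 47/4.

11.75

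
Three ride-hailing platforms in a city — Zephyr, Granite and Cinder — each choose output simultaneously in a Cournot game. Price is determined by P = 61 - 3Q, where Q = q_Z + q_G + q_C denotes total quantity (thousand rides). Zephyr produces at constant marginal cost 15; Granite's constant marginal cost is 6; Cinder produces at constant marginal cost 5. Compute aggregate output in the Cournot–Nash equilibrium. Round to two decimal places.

Zephyr's profit: π_Z = (61 - 3Q)q_Z - (15q_Z). Setting ∂π_Z/∂q_Z = 0: 46 - 6q_Z - 3(q_G + q_C) = 0.
Granite's first-order condition: 55 - 6q_G - 3(q_Z + q_C) = 0.
Cinder's first-order condition: 56 - 6q_C - 3(q_Z + q_G) = 0.
Adding the 3 conditions: 157 − 6Q − 6Q = 0, i.e. Q = 157/12.
Back-substituting: q_Z = (46 − 157/4)/3 = 9/4, q_G = (55 − 157/4)/3 = 21/4, q_C = (56 − 157/4)/3 = 67/12.
Total output Q = 9/4 + 21/4 + 67/12 = 157/12.

13.08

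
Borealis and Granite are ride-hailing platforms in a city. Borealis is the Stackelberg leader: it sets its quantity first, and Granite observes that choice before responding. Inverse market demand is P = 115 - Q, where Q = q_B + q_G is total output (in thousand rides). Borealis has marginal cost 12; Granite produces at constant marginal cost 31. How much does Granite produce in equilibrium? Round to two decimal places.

11.50

Solve by backward induction. Given q_B, the follower Granite maximises π_G = (115 - q_B - q_G)q_G - 31q_G.
∂π_G/∂q_G = 84 - q_B - 2q_G = 0 gives the reaction function q_G = (84 - q_B)/2.
Borealis substitutes q_G(q_B) into its own profit: π_B = q_B(115 - q_B - (84 - q_B)/2) - 12q_B = (73 - (1/2)q_B)q_B - 12q_B.
Leader FOC: 61 - q_B = 0, so q_B = 61.
Then q_G = (84 - 61)/2 = 23/2.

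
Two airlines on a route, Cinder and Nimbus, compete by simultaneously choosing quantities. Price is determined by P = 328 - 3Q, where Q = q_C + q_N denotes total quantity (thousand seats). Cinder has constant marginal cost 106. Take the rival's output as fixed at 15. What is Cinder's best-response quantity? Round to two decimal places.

29.50

With the rival's output fixed at 15, Cinder's profit is π_C = (328 - 3·15 - 3q_C)q_C - (106q_C) = (283 - 3q_C)q_C - (106q_C).
∂π_C/∂q_C = 177 - 6q_C = 0, so q_C = 59/2.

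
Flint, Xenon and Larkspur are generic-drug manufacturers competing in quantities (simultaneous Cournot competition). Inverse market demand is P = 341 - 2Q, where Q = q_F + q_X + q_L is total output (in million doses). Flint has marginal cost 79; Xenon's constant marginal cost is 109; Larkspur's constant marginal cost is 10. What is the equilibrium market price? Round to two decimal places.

Flint's profit: π_F = (341 - 2Q)q_F - (79q_F). Setting ∂π_F/∂q_F = 0: 262 - 4q_F - 2(q_X + q_L) = 0.
Xenon's profit: π_X = (341 - 2Q)q_X - (109q_X). Setting ∂π_X/∂q_X = 0: 232 - 4q_X - 2(q_F + q_L) = 0.
Larkspur's first-order condition: 331 - 4q_L - 2(q_F + q_X) = 0.
Adding the 3 first-order conditions: 825 − 8Q = 0, so Q = 825/8.
Back-substituting: q_F = (262 − 825/4)/2 = 223/8, q_X = (232 − 825/4)/2 = 103/8, q_L = (331 − 825/4)/2 = 499/8.
Total output Q = 825/8, so price P = 341 - 2·(825/8) = 539/4.

134.75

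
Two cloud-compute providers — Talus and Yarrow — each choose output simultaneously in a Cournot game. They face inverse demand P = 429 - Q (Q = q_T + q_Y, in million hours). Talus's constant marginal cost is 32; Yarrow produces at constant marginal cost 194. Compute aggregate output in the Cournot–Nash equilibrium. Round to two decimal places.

210.67

Talus's profit: π_T = (429 - Q)q_T - (32q_T). Setting ∂π_T/∂q_T = 0: 397 - 2q_T - (q_Y) = 0.
Yarrow's profit: π_Y = (429 - Q)q_Y - (194q_Y). Setting ∂π_Y/∂q_Y = 0: 235 - 2q_Y - (q_T) = 0.
Best responses: q_T = (397 - q_Y)/2, q_Y = (235 - q_T)/2.
Substituting one into the other gives q_T = 559/3 and q_Y = 73/3.
Total output Q = 559/3 + 73/3 = 632/3.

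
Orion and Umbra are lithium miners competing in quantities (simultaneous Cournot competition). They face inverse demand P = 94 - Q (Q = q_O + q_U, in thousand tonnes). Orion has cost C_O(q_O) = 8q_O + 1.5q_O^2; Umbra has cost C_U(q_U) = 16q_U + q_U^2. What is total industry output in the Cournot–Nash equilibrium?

30

Orion's profit: π_O = (94 - Q)q_O - (8q_O + (3/2)q_O²). Setting ∂π_O/∂q_O = 0: 86 - 5q_O - (q_U) = 0.
Umbra's profit: π_U = (94 - Q)q_U - (16q_U + q_U²). Setting ∂π_U/∂q_U = 0: 78 - 4q_U - (q_O) = 0.
Best responses: q_O = (86 - q_U)/5, q_U = (78 - q_O)/4.
Solving the pair: q_O = 14, q_U = 16.
Total output Q = 14 + 16 = 30.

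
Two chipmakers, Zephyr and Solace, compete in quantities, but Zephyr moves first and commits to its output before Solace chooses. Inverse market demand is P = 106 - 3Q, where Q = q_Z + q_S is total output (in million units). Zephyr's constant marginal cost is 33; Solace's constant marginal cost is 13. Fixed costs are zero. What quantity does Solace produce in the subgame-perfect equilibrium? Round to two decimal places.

The follower Solace best-responds to any q_Z: π_S = (106 - 3Q)q_S - 13q_S.
Setting the follower's marginal profit to zero, 93 - 3q_Z - 6q_S = 0, i.e. q_S = (93 - 3q_Z)/6.
The leader anticipates this reaction. Substituting into P = 106 - 3Q gives P = 119/2 - (3/2)q_Z, so π_Z = (119/2 - (3/2)q_Z)q_Z - 33q_Z.
Leader FOC: 53/2 - 3q_Z = 0, so q_Z = 53/6.
Then q_S = (93 - 3·(53/6))/6 = 133/12.

11.08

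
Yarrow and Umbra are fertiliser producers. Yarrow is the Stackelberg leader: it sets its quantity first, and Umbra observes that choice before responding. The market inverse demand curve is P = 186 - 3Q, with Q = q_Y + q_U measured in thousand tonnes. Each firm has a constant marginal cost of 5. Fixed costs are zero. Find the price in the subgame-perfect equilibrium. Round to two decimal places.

Solve by backward induction. Given q_Y, the follower Umbra maximises π_U = (186 - 3q_Y - 3q_U)q_U - 5q_U.
Setting the follower's marginal profit to zero, 181 - 3q_Y - 6q_U = 0, i.e. q_U = (181 - 3q_Y)/6.
The leader anticipates this reaction. Substituting into P = 186 - 3Q gives P = 191/2 - (3/2)q_Y, so π_Y = (191/2 - (3/2)q_Y)q_Y - 5q_Y.
The leader's first-order condition 181/2 - 3q_Y = 0 yields q_Y = 181/6.
Then q_U = (181 - 3·(181/6))/6 = 181/12.
Total output Q = 181/4, so price P = 186 - 3·(181/4) = 201/4.

50.25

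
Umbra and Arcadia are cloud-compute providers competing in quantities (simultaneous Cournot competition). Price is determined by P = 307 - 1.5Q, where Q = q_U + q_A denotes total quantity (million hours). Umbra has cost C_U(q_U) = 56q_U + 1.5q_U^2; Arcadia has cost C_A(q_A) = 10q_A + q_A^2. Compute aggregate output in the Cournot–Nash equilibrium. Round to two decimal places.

Umbra's profit: π_U = (307 - 1.5Q)q_U - (56q_U + (3/2)q_U²). Setting ∂π_U/∂q_U = 0: 251 - 6q_U - (3/2)(q_A) = 0.
Arcadia's profit: π_A = (307 - 1.5Q)q_A - (10q_A + q_A²). Setting ∂π_A/∂q_A = 0: 297 - 5q_A - (3/2)(q_U) = 0.
Rearranging gives the reaction functions q_U = (251 - (3/2)q_A)/6 and q_A = (297 - (3/2)q_U)/5.
Substituting one into the other gives q_U = 29.1712 and q_A = 1874/37.
Total output Q = 29.1712 + 1874/37 = 79.8198.

79.82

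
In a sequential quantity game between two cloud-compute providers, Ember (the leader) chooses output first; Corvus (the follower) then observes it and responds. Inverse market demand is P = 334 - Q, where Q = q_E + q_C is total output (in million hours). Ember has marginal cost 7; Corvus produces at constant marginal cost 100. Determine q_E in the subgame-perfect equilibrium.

The follower Corvus best-responds to any q_E: π_C = (334 - Q)q_C - 100q_C.
∂π_C/∂q_C = 234 - q_E - 2q_C = 0 gives the reaction function q_C = (234 - q_E)/2.
Ember substitutes q_C(q_E) into its own profit: π_E = q_E(334 - q_E - (234 - q_E)/2) - 7q_E = (217 - (1/2)q_E)q_E - 7q_E.
The leader's first-order condition 210 - q_E = 0 yields q_E = 210.
Then q_C = (234 - 210)/2 = 12.

210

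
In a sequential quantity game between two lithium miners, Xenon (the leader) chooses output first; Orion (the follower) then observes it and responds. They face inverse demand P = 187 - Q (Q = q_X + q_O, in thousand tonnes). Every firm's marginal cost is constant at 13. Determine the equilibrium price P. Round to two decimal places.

56.50

Solve by backward induction. Given q_X, the follower Orion maximises π_O = (187 - q_X - q_O)q_O - 13q_O.
∂π_O/∂q_O = 174 - q_X - 2q_O = 0 gives the reaction function q_O = (174 - q_X)/2.
Xenon substitutes q_O(q_X) into its own profit: π_X = q_X(187 - q_X - (174 - q_X)/2) - 13q_X = (100 - (1/2)q_X)q_X - 13q_X.
Maximising: ∂π_X/∂q_X = 87 - q_X = 0, giving q_X = 87.
Then q_O = (174 - 87)/2 = 87/2.
Total output Q = 261/2, so price P = 187 - 261/2 = 113/2.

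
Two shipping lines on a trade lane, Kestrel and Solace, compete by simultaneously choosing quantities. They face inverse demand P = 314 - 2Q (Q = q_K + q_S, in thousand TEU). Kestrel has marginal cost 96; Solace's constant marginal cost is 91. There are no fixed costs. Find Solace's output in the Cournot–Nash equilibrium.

38

Kestrel's profit: π_K = (314 - 2Q)q_K - (96q_K). Setting ∂π_K/∂q_K = 0: 218 - 4q_K - 2(q_S) = 0.
Solace's profit: π_S = (314 - 2Q)q_S - (91q_S). Setting ∂π_S/∂q_S = 0: 223 - 4q_S - 2(q_K) = 0.
Best responses: q_K = (218 - 2q_S)/4, q_S = (223 - 2q_K)/4.
Substituting one into the other gives q_K = 71/2 and q_S = 38.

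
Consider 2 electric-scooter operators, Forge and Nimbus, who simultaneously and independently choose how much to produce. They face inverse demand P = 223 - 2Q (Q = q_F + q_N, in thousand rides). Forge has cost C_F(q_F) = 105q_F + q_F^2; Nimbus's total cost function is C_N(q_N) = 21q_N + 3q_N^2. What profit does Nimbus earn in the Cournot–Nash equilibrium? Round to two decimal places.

Forge's profit: π_F = (223 - 2Q)q_F - (105q_F + q_F²). Setting ∂π_F/∂q_F = 0: 118 - 6q_F - 2(q_N) = 0.
Nimbus's profit: π_N = (223 - 2Q)q_N - (21q_N + 3q_N²). Setting ∂π_N/∂q_N = 0: 202 - 10q_N - 2(q_F) = 0.
Rearranging gives the reaction functions q_F = (118 - 2q_N)/6 and q_N = (202 - 2q_F)/10.
Substituting one into the other gives q_F = 97/7 and q_N = 122/7.
Price P = 223 - 2·(219/7) = 1123/7.
Nimbus's profit: (1123/7)·(122/7) - 21·(122/7) - 3(122/7)² = 1518.7755.

1518.78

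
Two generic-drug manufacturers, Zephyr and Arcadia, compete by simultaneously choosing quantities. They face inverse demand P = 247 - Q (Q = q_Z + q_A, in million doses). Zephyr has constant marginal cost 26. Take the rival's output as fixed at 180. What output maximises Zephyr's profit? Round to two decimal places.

With the rival's output fixed at 180, Zephyr's profit is π_Z = (247 - 180 - q_Z)q_Z - (26q_Z) = (67 - q_Z)q_Z - (26q_Z).
∂π_Z/∂q_Z = 41 - 2q_Z = 0, so q_Z = 41/2.

20.50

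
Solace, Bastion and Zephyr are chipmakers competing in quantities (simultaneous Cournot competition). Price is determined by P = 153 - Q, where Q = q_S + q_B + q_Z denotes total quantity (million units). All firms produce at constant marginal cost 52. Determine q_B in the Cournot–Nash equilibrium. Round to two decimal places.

25.25

A representative firm's profit is π_i = q_i(153 - Q) - 52q_i.
First-order condition (treating rivals' output as given): 101 - 2q_i - Σ_{j≠i} q_j = 0.
With identical firms every q_j equals q_i, so Σ_{j≠i} q_j = 2q_i and 101 = 4q_i, giving q_i = 101/4.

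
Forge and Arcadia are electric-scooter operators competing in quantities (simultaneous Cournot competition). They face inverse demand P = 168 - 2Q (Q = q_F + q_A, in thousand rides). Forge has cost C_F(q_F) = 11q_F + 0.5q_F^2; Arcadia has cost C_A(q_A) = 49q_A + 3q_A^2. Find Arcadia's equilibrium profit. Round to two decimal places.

186.58

Forge's profit: π_F = (168 - 2Q)q_F - (11q_F + (1/2)q_F²). Setting ∂π_F/∂q_F = 0: 157 - 5q_F - 2(q_A) = 0.
Arcadia's profit: π_A = (168 - 2Q)q_A - (49q_A + 3q_A²). Setting ∂π_A/∂q_A = 0: 119 - 10q_A - 2(q_F) = 0.
Best responses: q_F = (157 - 2q_A)/5, q_A = (119 - 2q_F)/10.
Solving the pair: q_F = 666/23, q_A = 281/46.
Price P = 168 - 2·(1613/46) = 97.8696.
Arcadia's profit: 97.8696·(281/46) - 49·(281/46) - 3(281/46)² = 186.5808.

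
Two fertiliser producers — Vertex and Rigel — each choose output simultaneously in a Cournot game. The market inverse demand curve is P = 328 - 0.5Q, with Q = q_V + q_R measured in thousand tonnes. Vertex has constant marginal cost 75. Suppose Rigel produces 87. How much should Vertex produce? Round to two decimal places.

With the rival's output fixed at 87, Vertex's profit is π_V = (328 - (1/2)·87 - (1/2)q_V)q_V - (75q_V) = (569/2 - (1/2)q_V)q_V - (75q_V).
∂π_V/∂q_V = 419/2 - q_V = 0, so q_V = 419/2.

209.50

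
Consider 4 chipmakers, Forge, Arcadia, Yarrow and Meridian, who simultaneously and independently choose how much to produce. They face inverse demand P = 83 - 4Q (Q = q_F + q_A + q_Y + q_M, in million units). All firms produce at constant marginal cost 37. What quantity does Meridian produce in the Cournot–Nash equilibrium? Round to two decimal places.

Each firm earns π_i = (83 - 4Q)q_i - 37q_i.
First-order condition (treating rivals' output as given): 46 - 8q_i - 4·Σ_{j≠i} q_j = 0.
By symmetry each firm produces the same amount; substituting Σ_{j≠i} q_j = 3q_i yields q_i = 46/20 = 23/10.

2.30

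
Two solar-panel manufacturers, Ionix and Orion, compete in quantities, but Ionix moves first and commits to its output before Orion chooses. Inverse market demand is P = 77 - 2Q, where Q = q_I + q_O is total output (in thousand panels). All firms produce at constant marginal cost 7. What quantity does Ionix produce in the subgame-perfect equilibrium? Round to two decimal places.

The follower Orion best-responds to any q_I: π_O = (77 - 2Q)q_O - 7q_O.
Follower FOC: 70 - 2q_I - 4q_O = 0, so q_O(q_I) = (70 - 2q_I)/4.
Ionix substitutes q_O(q_I) into its own profit: π_I = q_I(77 - 2q_I - (70 - 2q_I)/2) - 7q_I = (42 - q_I)q_I - 7q_I.
Leader FOC: 35 - 2q_I = 0, so q_I = 35/2.
Then q_O = (70 - 2·(35/2))/4 = 35/4.

17.50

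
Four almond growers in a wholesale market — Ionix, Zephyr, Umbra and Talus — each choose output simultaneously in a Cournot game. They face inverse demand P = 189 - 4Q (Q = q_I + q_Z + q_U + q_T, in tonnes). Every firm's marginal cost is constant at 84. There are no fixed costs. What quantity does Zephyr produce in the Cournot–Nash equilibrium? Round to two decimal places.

Each firm earns π_i = (189 - 4Q)q_i - 84q_i.
Setting ∂π_i/∂q_i = 0 with rivals' quantities fixed: 105 - 8q_i - 4·Σ_{j≠i} q_j = 0.
With identical firms every q_j equals q_i, so Σ_{j≠i} q_j = 3q_i and 105 = 20q_i, giving q_i = 21/4.

5.25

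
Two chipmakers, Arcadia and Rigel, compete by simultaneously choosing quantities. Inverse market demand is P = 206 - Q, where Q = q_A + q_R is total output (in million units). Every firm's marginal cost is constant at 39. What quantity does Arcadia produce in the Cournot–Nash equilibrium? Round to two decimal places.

55.67

A representative firm's profit is π_i = q_i(206 - Q) - 39q_i.
Setting ∂π_i/∂q_i = 0 with rivals' quantities fixed: 167 - 2q_i - q_j = 0.
With identical firms every q_j equals q_i, so q_j = q_i and 167 = 3q_i, giving q_i = 167/3.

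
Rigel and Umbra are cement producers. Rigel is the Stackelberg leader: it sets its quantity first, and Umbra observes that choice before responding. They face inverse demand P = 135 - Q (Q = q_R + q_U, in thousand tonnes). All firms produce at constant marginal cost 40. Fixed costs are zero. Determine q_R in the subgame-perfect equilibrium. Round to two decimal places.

Solve by backward induction. Given q_R, the follower Umbra maximises π_U = (135 - q_R - q_U)q_U - 40q_U.
Follower FOC: 95 - q_R - 2q_U = 0, so q_U(q_R) = (95 - q_R)/2.
The leader anticipates this reaction. Substituting into P = 135 - Q gives P = 175/2 - (1/2)q_R, so π_R = (175/2 - (1/2)q_R)q_R - 40q_R.
The leader's first-order condition 95/2 - q_R = 0 yields q_R = 95/2.
Then q_U = (95 - 95/2)/2 = 95/4.

47.50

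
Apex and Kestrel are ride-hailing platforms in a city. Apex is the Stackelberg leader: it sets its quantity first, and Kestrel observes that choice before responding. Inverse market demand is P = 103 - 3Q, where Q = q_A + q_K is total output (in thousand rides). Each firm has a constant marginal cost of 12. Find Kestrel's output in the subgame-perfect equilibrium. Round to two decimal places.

Solve by backward induction. Given q_A, the follower Kestrel maximises π_K = (103 - 3q_A - 3q_K)q_K - 12q_K.
Setting the follower's marginal profit to zero, 91 - 3q_A - 6q_K = 0, i.e. q_K = (91 - 3q_A)/6.
Apex substitutes q_K(q_A) into its own profit: π_A = q_A(103 - 3q_A - (91 - 3q_A)/2) - 12q_A = (115/2 - (3/2)q_A)q_A - 12q_A.
The leader's first-order condition 91/2 - 3q_A = 0 yields q_A = 91/6.
Then q_K = (91 - 3·(91/6))/6 = 91/12.

7.58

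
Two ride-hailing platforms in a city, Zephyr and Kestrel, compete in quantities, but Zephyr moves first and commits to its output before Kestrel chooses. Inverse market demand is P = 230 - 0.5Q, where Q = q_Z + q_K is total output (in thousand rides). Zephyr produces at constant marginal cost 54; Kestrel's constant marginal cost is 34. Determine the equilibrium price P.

93

Solve by backward induction. Given q_Z, the follower Kestrel maximises π_K = (230 - (1/2)q_Z - (1/2)q_K)q_K - 34q_K.
∂π_K/∂q_K = 196 - (1/2)q_Z - q_K = 0 gives the reaction function q_K = (196 - (1/2)q_Z).
Zephyr substitutes q_K(q_Z) into its own profit: π_Z = q_Z(230 - (1/2)q_Z - (196 - (1/2)q_Z)/2) - 54q_Z = (132 - (1/4)q_Z)q_Z - 54q_Z.
Maximising: ∂π_Z/∂q_Z = 78 - (1/2)q_Z = 0, giving q_Z = 156.
Then q_K = (196 - (1/2)·156) = 118.
Total output Q = 274, so price P = 230 - (1/2)·274 = 93.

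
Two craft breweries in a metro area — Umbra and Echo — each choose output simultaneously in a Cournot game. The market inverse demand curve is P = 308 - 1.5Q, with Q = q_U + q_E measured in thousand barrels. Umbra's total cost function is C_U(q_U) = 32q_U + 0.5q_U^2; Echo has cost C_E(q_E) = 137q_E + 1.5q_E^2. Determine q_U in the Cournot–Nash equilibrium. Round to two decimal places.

64.34

Umbra's profit: π_U = (308 - 1.5Q)q_U - (32q_U + (1/2)q_U²). Setting ∂π_U/∂q_U = 0: 276 - 4q_U - (3/2)(q_E) = 0.
Echo's profit: π_E = (308 - 1.5Q)q_E - (137q_E + (3/2)q_E²). Setting ∂π_E/∂q_E = 0: 171 - 6q_E - (3/2)(q_U) = 0.
So q_U = (276 - (3/2)q_E)/4 and q_E = (171 - (3/2)q_U)/6.
Solving the pair: q_U = 1866/29, q_E = 360/29.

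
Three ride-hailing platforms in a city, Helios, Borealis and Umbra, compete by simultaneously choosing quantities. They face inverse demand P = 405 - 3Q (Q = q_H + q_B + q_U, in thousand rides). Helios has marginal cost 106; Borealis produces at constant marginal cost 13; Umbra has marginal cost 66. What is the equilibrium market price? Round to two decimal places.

Helios's profit: π_H = (405 - 3Q)q_H - (106q_H). Setting ∂π_H/∂q_H = 0: 299 - 6q_H - 3(q_B + q_U) = 0.
Borealis's first-order condition: 392 - 6q_B - 3(q_H + q_U) = 0.
Umbra's first-order condition: 339 - 6q_U - 3(q_H + q_B) = 0.
Adding the 3 first-order conditions: 1030 − 12Q = 0, so Q = 515/6.
Back-substituting: q_H = (299 − 515/2)/3 = 83/6, q_B = (392 − 515/2)/3 = 269/6, q_U = (339 − 515/2)/3 = 163/6.
Total output Q = 515/6, so price P = 405 - 3·(515/6) = 295/2.

147.50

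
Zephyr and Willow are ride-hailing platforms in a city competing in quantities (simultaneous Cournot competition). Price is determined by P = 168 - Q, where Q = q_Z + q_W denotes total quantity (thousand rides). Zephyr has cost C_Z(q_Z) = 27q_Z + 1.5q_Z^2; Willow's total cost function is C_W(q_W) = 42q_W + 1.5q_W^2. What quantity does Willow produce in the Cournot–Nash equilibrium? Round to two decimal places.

20.38

Zephyr's profit: π_Z = (168 - Q)q_Z - (27q_Z + (3/2)q_Z²). Setting ∂π_Z/∂q_Z = 0: 141 - 5q_Z - (q_W) = 0.
Willow's first-order condition: 126 - 5q_W - (q_Z) = 0.
Best responses: q_Z = (141 - q_W)/5, q_W = (126 - q_Z)/5.
Substituting one into the other gives q_Z = 193/8 and q_W = 163/8.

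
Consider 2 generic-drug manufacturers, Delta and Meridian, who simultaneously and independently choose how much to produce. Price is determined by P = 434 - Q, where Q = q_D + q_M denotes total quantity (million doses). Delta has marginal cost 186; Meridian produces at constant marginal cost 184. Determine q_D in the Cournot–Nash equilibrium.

82

Delta's profit: π_D = (434 - Q)q_D - (186q_D). Setting ∂π_D/∂q_D = 0: 248 - 2q_D - (q_M) = 0.
Meridian's profit: π_M = (434 - Q)q_M - (184q_M). Setting ∂π_M/∂q_M = 0: 250 - 2q_M - (q_D) = 0.
Best responses: q_D = (248 - q_M)/2, q_M = (250 - q_D)/2.
Solving the pair: q_D = 82, q_M = 84.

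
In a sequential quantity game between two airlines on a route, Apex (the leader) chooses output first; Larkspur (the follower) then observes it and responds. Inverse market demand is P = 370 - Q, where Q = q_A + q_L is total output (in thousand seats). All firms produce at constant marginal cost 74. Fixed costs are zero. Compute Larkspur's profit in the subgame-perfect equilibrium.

Solve by backward induction. Given q_A, the follower Larkspur maximises π_L = (370 - q_A - q_L)q_L - 74q_L.
Setting the follower's marginal profit to zero, 296 - q_A - 2q_L = 0, i.e. q_L = (296 - q_A)/2.
Apex substitutes q_L(q_A) into its own profit: π_A = q_A(370 - q_A - (296 - q_A)/2) - 74q_A = (222 - (1/2)q_A)q_A - 74q_A.
Leader FOC: 148 - q_A = 0, so q_A = 148.
Then q_L = (296 - 148)/2 = 74.
Price P = 370 - 222 = 148.
Larkspur's profit: (148 - 74)·74 = 5476.

5476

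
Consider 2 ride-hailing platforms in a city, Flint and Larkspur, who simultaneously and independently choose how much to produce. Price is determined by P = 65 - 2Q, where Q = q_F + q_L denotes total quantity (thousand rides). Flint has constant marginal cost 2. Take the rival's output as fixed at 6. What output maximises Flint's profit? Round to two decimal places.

12.75

With the rival's output fixed at 6, Flint's profit is π_F = (65 - 2·6 - 2q_F)q_F - (2q_F) = (53 - 2q_F)q_F - (2q_F).
∂π_F/∂q_F = 51 - 4q_F = 0, so q_F = 51/4.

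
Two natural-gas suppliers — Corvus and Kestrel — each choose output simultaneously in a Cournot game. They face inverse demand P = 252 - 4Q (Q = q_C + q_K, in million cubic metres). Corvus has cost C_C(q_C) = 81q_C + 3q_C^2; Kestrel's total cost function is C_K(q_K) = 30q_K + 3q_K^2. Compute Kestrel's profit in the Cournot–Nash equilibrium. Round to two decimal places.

Corvus's profit: π_C = (252 - 4Q)q_C - (81q_C + 3q_C²). Setting ∂π_C/∂q_C = 0: 171 - 14q_C - 4(q_K) = 0.
Kestrel's first-order condition: 222 - 14q_K - 4(q_C) = 0.
Rearranging gives the reaction functions q_C = (171 - 4q_K)/14 and q_K = (222 - 4q_C)/14.
Solving the pair: q_C = 251/30, q_K = 202/15.
Price P = 252 - 4·(131/6) = 494/3.
Kestrel's profit: (494/3)·(202/15) - 30·(202/15) - 3(202/15)² = 1269.4578.

1269.46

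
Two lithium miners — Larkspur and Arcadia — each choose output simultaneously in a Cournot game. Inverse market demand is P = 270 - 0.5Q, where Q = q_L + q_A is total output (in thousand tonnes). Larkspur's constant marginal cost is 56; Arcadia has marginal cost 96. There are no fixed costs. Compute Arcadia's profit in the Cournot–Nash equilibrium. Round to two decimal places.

Larkspur's profit: π_L = (270 - 0.5Q)q_L - (56q_L). Setting ∂π_L/∂q_L = 0: 214 - q_L - (1/2)(q_A) = 0.
Arcadia's first-order condition: 174 - q_A - (1/2)(q_L) = 0.
So q_L = (214 - (1/2)q_A) and q_A = (174 - (1/2)q_L).
Substituting one into the other gives q_L = 508/3 and q_A = 268/3.
Price P = 270 - (1/2)·(776/3) = 422/3.
Arcadia's profit: (422/3 - 96)·(268/3) = 3990.2222.

3990.22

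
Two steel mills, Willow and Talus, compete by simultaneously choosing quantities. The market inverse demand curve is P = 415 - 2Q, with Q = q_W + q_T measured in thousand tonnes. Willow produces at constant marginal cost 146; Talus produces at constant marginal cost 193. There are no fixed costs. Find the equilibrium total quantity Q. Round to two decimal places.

Willow's profit: π_W = (415 - 2Q)q_W - (146q_W). Setting ∂π_W/∂q_W = 0: 269 - 4q_W - 2(q_T) = 0.
Talus's profit: π_T = (415 - 2Q)q_T - (193q_T). Setting ∂π_T/∂q_T = 0: 222 - 4q_T - 2(q_W) = 0.
So q_W = (269 - 2q_T)/4 and q_T = (222 - 2q_W)/4.
Substituting one into the other gives q_W = 158/3 and q_T = 175/6.
Total output Q = 158/3 + 175/6 = 491/6.

81.83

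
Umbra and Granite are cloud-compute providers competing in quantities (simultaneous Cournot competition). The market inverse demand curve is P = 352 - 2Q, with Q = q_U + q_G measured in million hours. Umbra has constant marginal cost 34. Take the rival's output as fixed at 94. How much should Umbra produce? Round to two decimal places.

With the rival's output fixed at 94, Umbra's profit is π_U = (352 - 2·94 - 2q_U)q_U - (34q_U) = (164 - 2q_U)q_U - (34q_U).
∂π_U/∂q_U = 130 - 4q_U = 0, so q_U = 65/2.

32.50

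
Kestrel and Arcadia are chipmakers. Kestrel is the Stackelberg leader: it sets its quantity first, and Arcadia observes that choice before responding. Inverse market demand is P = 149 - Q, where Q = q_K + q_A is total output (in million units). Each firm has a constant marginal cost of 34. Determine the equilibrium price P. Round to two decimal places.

62.75

The follower Arcadia best-responds to any q_K: π_A = (149 - Q)q_A - 34q_A.
∂π_A/∂q_A = 115 - q_K - 2q_A = 0 gives the reaction function q_A = (115 - q_K)/2.
Kestrel substitutes q_A(q_K) into its own profit: π_K = q_K(149 - q_K - (115 - q_K)/2) - 34q_K = (183/2 - (1/2)q_K)q_K - 34q_K.
The leader's first-order condition 115/2 - q_K = 0 yields q_K = 115/2.
Then q_A = (115 - 115/2)/2 = 115/4.
Total output Q = 345/4, so price P = 149 - 345/4 = 251/4.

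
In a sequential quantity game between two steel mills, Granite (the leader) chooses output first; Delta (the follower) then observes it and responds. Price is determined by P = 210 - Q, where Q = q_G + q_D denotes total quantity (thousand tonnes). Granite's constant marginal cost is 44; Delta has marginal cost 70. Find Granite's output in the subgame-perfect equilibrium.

The follower Delta best-responds to any q_G: π_D = (210 - Q)q_D - 70q_D.
Setting the follower's marginal profit to zero, 140 - q_G - 2q_D = 0, i.e. q_D = (140 - q_G)/2.
The leader anticipates this reaction. Substituting into P = 210 - Q gives P = 140 - (1/2)q_G, so π_G = (140 - (1/2)q_G)q_G - 44q_G.
Maximising: ∂π_G/∂q_G = 96 - q_G = 0, giving q_G = 96.
Then q_D = (140 - 96)/2 = 22.

96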